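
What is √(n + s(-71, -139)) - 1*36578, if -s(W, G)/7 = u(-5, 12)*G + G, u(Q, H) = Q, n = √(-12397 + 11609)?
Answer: -36578 + √(-3892 + 2*I*√197) ≈ -36578.0 + 62.386*I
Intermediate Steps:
n = 2*I*√197 (n = √(-788) = 2*I*√197 ≈ 28.071*I)
s(W, G) = 28*G (s(W, G) = -7*(-5*G + G) = -(-28)*G = 28*G)
√(n + s(-71, -139)) - 1*36578 = √(2*I*√197 + 28*(-139)) - 1*36578 = √(2*I*√197 - 3892) - 36578 = √(-3892 + 2*I*√197) - 36578 = -36578 + √(-3892 + 2*I*√197)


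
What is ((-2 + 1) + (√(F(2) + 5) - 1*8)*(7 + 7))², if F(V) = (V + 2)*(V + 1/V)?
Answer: 15709 - 3164*√15 ≈ 3454.9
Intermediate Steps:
F(V) = (2 + V)*(V + 1/V)
((-2 + 1) + (√(F(2) + 5) - 1*8)*(7 + 7))² = ((-2 + 1) + (√((1 + 2² + 2*2 + 2/2) + 5) - 1*8)*(7 + 7))² = (-1 + (√((1 + 4 + 4 + 2*(½)) + 5) - 8)*14)² = (-1 + (√((1 + 4 + 4 + 1) + 5) - 8)*14)² = (-1 + (√(10 + 5) - 8)*14)² = (-1 + (√15 - 8)*14)² = (-1 + (-8 + √15)*14)² = (-1 + (-112 + 14*√15))² = (-113 + 14*√15)²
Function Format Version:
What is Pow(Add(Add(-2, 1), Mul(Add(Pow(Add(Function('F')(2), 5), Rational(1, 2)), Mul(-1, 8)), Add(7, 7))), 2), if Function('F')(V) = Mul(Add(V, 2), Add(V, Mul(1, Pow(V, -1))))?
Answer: Add(15709, Mul(-3164, Pow(15, Rational(1, 2)))) ≈ 3454.9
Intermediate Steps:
Function('F')(V) = Mul(Add(2, V), Add(V, Pow(V, -1)))
Pow(Add(Add(-2, 1), Mul(Add(Pow(Add(Function('F')(2), 5), Rational(1, 2)), Mul(-1, 8)), Add(7, 7))), 2) = Pow(Add(Add(-2, 1), Mul(Add(Pow(Add(Add(1, Pow(2, 2), Mul(2, 2), Mul(2, Pow(2, -1))), 5), Rational(1, 2)), Mul(-1, 8)), Add(7, 7))), 2) = Pow(Add(-1, Mul(Add(Pow(Add(Add(1, 4, 4, Mul(2, Rational(1, 2))), 5), Rational(1, 2)), -8), 14)), 2) = Pow(Add(-1, Mul(Add(Pow(Add(Add(1, 4, 4, 1), 5), Rational(1, 2)), -8), 14)), 2) = Pow(Add(-1, Mul(Add(Pow(Add(10, 5), Rational(1, 2)), -8), 14)), 2) = Pow(Add(-1, Mul(Add(Pow(15, Rational(1, 2)), -8), 14)), 2) = Pow(Add(-1, Mul(Add(-8, Pow(15, Rational(1, 2))), 14)), 2) = Pow(Add(-1, Add(-112, Mul(14, Pow(15, Rational(1, 2))))), 2) = Pow(Add(-113, Mul(14, Pow(15, Rational(1, 2)))), 2)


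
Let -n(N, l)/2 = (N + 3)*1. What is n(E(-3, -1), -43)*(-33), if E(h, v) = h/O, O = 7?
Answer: 1188/7 ≈ 169.71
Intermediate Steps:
E(h, v) = h/7
n(N, l) = -6 - 2*N (n(N, l) = -2*(N + 3) = -2*(3 + N) = -6 - 2*N)
n(E(-3, -1), -43)*(-33) = (-6 - 2*(-3)/7)*(-33) = (-6 - 2*(-3/7))*(-33) = (-6 + 6/7)*(-33) = -36/7*(-33) = 1188/7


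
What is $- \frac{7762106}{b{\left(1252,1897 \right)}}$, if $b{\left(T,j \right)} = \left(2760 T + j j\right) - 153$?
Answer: $- \frac{3881053}{3526988} \approx -1.1004$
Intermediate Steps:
$b{\left(T,j \right)} = -153 + j^{2} + 2760 T$ ($b{\left(T,j \right)} = \left(2760 T + j^{2}\right) - 153 = \left(j^{2} + 2760 T\right) - 153 = -153 + j^{2} + 2760 T$)
$- \frac{7762106}{b{\left(1252,1897 \right)}} = - \frac{7762106}{-153 + 1897^{2} + 2760 \cdot 1252} = - \frac{7762106}{-153 + 3598609 + 3455520} = - \frac{7762106}{7053976} = \left(-7762106\right) \frac{1}{7053976} = - \frac{3881053}{3526988}$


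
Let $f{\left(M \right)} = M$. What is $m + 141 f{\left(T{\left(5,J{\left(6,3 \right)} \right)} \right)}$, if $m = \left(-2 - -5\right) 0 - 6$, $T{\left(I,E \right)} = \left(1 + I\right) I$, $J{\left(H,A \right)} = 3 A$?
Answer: $4224$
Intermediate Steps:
$T{\left(I,E \right)} = I \left(1 + I\right)$
$m = -6$ ($m = \left(-2 + 5\right) 0 - 6 = 3 \cdot 0 - 6 = 0 - 6 = -6$)
$m + 141 f{\left(T{\left(5,J{\left(6,3 \right)} \right)} \right)} = -6 + 141 \cdot 5 \left(1 + 5\right) = -6 + 141 \cdot 5 \cdot 6 = -6 + 141 \cdot 30 = -6 + 4230 = 4224$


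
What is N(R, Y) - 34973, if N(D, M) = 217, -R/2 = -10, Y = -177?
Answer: -34756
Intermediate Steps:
R = 20 (R = -2*(-10) = 20)
N(R, Y) - 34973 = 217 - 34973 = -34756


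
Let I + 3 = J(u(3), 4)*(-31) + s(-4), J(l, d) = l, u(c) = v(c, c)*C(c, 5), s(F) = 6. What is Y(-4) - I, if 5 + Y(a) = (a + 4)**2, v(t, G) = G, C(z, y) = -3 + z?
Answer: -8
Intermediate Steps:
u(c) = c*(-3 + c)
Y(a) = -5 + (4 + a)**2 (Y(a) = -5 + (a + 4)**2 = -5 + (4 + a)**2)
I = 3 (I = -3 + ((3*(-3 + 3))*(-31) + 6) = -3 + ((3*0)*(-31) + 6) = -3 + (0*(-31) + 6) = -3 + (0 + 6) = -3 + 6 = 3)
Y(-4) - I = (-5 + (4 - 4)**2) - 1*3 = (-5 + 0**2) - 3 = (-5 + 0) - 3 = -5 - 3 = -8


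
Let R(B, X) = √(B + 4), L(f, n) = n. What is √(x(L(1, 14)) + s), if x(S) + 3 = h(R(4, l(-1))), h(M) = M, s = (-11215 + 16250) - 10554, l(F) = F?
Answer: √(-5522 + 2*√2) ≈ 74.291*I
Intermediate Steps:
s = -5519 (s = 5035 - 10554 = -5519)
R(B, X) = √(4 + B)
x(S) = -3 + 2*√2 (x(S) = -3 + √(4 + 4) = -3 + √8 = -3 + 2*√2)
√(x(L(1, 14)) + s) = √((-3 + 2*√2) - 5519) = √(-5522 + 2*√2)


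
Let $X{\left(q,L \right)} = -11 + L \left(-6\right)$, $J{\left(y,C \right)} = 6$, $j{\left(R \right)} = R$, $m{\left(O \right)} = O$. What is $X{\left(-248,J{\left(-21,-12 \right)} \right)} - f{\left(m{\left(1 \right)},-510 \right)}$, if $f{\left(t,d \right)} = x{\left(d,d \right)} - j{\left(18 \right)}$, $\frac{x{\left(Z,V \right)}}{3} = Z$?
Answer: $1501$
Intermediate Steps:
$x{\left(Z,V \right)} = 3 Z$
$X{\left(q,L \right)} = -11 - 6 L$
$f{\left(t,d \right)} = -18 + 3 d$ ($f{\left(t,d \right)} = 3 d - 18 = -18 + 3 d$)
$X{\left(-248,J{\left(-21,-12 \right)} \right)} - f{\left(m{\left(1 \right)},-510 \right)} = \left(-11 - 36\right) - \left(-18 + 3 \left(-510\right)\right) = \left(-11 - 36\right) - \left(-18 - 1530\right) = -47 - -1548 = -47 + 1548 = 1501$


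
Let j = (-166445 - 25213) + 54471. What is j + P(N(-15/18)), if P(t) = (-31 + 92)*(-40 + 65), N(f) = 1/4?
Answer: -135662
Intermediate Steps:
N(f) = ¼
P(t) = 1525 (P(t) = 61*25 = 1525)
j = -137187 (j = -191658 + 54471 = -137187)
j + P(N(-15/18)) = -137187 + 1525 = -135662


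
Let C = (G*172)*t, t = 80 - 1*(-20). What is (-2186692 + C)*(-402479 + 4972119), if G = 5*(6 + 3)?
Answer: -6455493870880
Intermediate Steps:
G = 45 (G = 5*9 = 45)
t = 100 (t = 80 + 20 = 100)
C = 774000 (C = (45*172)*100 = 7740*100 = 774000)
(-2186692 + C)*(-402479 + 4972119) = (-2186692 + 774000)*(-402479 + 4972119) = -1412692*4569640 = -6455493870880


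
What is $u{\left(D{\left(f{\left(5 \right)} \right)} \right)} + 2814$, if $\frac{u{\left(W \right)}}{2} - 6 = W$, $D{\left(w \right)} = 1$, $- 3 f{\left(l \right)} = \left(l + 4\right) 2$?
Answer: $2828$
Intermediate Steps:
$f{\left(l \right)} = - \frac{8}{3} - \frac{2 l}{3}$ ($f{\left(l \right)} = - \frac{\left(l + 4\right) 2}{3} = - \frac{\left(4 + l\right) 2}{3} = - \frac{8 + 2 l}{3} = - \frac{8}{3} - \frac{2 l}{3}$)
$u{\left(W \right)} = 12 + 2 W$
$u{\left(D{\left(f{\left(5 \right)} \right)} \right)} + 2814 = \left(12 + 2 \cdot 1\right) + 2814 = \left(12 + 2\right) + 2814 = 14 + 2814 = 2828$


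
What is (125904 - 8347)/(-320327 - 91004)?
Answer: -117557/411331 ≈ -0.28580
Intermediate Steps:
(125904 - 8347)/(-320327 - 91004) = 117557/(-411331) = 117557*(-1/411331) = -117557/411331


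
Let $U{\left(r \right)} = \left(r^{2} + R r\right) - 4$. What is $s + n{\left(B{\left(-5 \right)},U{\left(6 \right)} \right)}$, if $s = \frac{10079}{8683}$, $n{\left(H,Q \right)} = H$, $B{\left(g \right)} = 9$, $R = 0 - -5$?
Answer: $\frac{88226}{8683} \approx 10.161$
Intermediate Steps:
$R = 5$ ($R = 0 + 5 = 5$)
$U{\left(r \right)} = -4 + r^{2} + 5 r$ ($U{\left(r \right)} = \left(r^{2} + 5 r\right) - 4 = -4 + r^{2} + 5 r$)
$s = \frac{10079}{8683}$ ($s = 10079 \cdot \frac{1}{8683} = \frac{10079}{8683} \approx 1.1608$)
$s + n{\left(B{\left(-5 \right)},U{\left(6 \right)} \right)} = \frac{10079}{8683} + 9 = \frac{88226}{8683}$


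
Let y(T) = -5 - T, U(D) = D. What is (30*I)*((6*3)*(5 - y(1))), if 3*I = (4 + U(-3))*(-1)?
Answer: -1980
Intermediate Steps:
I = -1/3 (I = ((4 - 3)*(-1))/3 = (1*(-1))/3 = (1/3)*(-1) = -1/3 ≈ -0.33333)
(30*I)*((6*3)*(5 - y(1))) = (30*(-1/3))*((6*3)*(5 - (-5 - 1*1))) = -180*(5 - (-5 - 1)) = -180*(5 - 1*(-6)) = -180*(5 + 6) = -180*11 = -10*198 = -1980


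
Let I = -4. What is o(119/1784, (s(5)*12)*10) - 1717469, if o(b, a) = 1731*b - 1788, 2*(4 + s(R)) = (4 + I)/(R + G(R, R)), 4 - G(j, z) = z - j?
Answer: -3066948499/1784 ≈ -1.7191e+6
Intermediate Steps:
G(j, z) = 4 + j - z (G(j, z) = 4 - (z - j) = 4 + (j - z) = 4 + j - z)
s(R) = -4 (s(R) = -4 + ((4 - 4)/(R + (4 + R - R)))/2 = -4 + (0/(R + 4))/2 = -4 + (0/(4 + R))/2 = -4 + (½)*0 = -4 + 0 = -4)
o(b, a) = -1788 + 1731*b
o(119/1784, (s(5)*12)*10) - 1717469 = (-1788 + 1731*(119/1784)) - 1717469 = (-1788 + 205989/1784) - 1717469 = -2983803/1784 - 1717469 = -3066948499/1784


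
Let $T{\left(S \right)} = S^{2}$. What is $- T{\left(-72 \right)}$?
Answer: $-5184$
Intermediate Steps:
$- T{\left(-72 \right)} = - \left(-72\right)^{2} = \left(-1\right) 5184 = -5184$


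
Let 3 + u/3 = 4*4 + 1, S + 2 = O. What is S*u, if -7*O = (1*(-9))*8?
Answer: 348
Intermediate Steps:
O = 72/7 (O = -1*(-9)*8/7 = -(-9)*8/7 = -⅐*(-72) = 72/7 ≈ 10.286)
S = 58/7 (S = -2 + 72/7 = 58/7 ≈ 8.2857)
u = 42 (u = -9 + 3*(4*4 + 1) = -9 + 3*(16 + 1) = -9 + 3*17 = -9 + 51 = 42)
S*u = (58/7)*42 = 348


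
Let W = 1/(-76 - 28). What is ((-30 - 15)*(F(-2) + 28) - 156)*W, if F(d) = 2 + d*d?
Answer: 843/52 ≈ 16.212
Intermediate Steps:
F(d) = 2 + d²
W = -1/104 (W = 1/(-104) = -1/104 ≈ -0.0096154)
((-30 - 15)*(F(-2) + 28) - 156)*W = ((-30 - 15)*((2 + (-2)²) + 28) - 156)*(-1/104) = (-45*((2 + 4) + 28) - 156)*(-1/104) = (-45*(6 + 28) - 156)*(-1/104) = (-45*34 - 156)*(-1/104) = (-1530 - 156)*(-1/104) = -1686*(-1/104) = 843/52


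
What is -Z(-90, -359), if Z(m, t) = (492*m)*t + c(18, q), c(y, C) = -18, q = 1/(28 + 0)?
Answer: -15896502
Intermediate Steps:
q = 1/28 ≈ 0.035714
Z(m, t) = -18 + 492*m*t (Z(m, t) = (492*m)*t - 18 = 492*m*t - 18 = -18 + 492*m*t)
-Z(-90, -359) = -(-18 + 492*(-90)*(-359)) = -(-18 + 15896520) = -1*15896502 = -15896502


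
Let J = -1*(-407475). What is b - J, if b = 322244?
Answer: -85231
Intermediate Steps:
J = 407475
b - J = 322244 - 1*407475 = 322244 - 407475 = -85231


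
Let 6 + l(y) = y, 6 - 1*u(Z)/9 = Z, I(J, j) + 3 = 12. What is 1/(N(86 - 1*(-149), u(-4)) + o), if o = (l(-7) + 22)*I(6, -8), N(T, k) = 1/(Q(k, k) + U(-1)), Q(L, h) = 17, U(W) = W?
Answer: 16/1297 ≈ 0.012336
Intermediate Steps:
I(J, j) = 9 (I(J, j) = -3 + 12 = 9)
u(Z) = 54 - 9*Z
l(y) = -6 + y
N(T, k) = 1/16 (N(T, k) = 1/(17 - 1) = 1/16)
o = 81 (o = ((-6 - 7) + 22)*9 = (-13 + 22)*9 = 9*9 = 81)
1/(N(86 - 1*(-149), u(-4)) + o) = 1/(1/16 + 81) = 1/(1297/16) = 16/1297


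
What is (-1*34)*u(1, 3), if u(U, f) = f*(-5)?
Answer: 510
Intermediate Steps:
u(U, f) = -5*f
(-1*34)*u(1, 3) = (-1*34)*(-5*3) = -34*(-15) = 510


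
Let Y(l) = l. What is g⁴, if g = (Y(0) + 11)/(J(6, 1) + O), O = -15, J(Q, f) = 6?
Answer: 14641/6561 ≈ 2.2315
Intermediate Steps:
g = -11/9 (g = (0 + 11)/(6 - 15) = 11/(-9) = 11*(-⅑) = -11/9 ≈ -1.2222)
g⁴ = (-11/9)⁴ = 14641/6561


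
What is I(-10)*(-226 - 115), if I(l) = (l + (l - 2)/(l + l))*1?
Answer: 16027/5 ≈ 3205.4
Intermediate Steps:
I(l) = l + (-2 + l)/(2*l) (I(l) = (l + (-2 + l)/((2*l)))*1 = (l + (-2 + l)*(1/(2*l)))*1 = (l + (-2 + l)/(2*l))*1 = l + (-2 + l)/(2*l))
I(-10)*(-226 - 115) = (½ - 10 - 1/(-10))*(-226 - 115) = (½ - 10 - 1*(-⅒))*(-341) = (½ - 10 + ⅒)*(-341) = -47/5*(-341) = 16027/5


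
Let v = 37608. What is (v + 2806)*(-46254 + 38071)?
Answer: -330707762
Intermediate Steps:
(v + 2806)*(-46254 + 38071) = (37608 + 2806)*(-46254 + 38071) = 40414*(-8183) = -330707762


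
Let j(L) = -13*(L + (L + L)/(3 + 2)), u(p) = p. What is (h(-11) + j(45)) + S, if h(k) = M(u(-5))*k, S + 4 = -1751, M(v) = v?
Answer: -2519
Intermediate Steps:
S = -1755 (S = -4 - 1751 = -1755)
h(k) = -5*k
j(L) = -91*L/5 (j(L) = -13*(L + (2*L)/5) = -13*(L + (2*L)*(⅕)) = -13*(L + 2*L/5) = -91*L/5)
(h(-11) + j(45)) + S = (-5*(-11) - 91/5*45) - 1755 = (55 - 819) - 1755 = -764 - 1755 = -2519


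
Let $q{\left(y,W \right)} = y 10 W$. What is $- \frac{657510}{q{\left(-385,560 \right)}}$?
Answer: $\frac{9393}{30800} \approx 0.30497$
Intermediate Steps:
$q{\left(y,W \right)} = 10 W y$ ($q{\left(y,W \right)} = 10 y W = 10 W y$)
$- \frac{657510}{q{\left(-385,560 \right)}} = - \frac{657510}{10 \cdot 560 \left(-385\right)} = - \frac{657510}{-2156000} = \left(-657510\right) \left(- \frac{1}{2156000}\right) = \frac{9393}{30800}$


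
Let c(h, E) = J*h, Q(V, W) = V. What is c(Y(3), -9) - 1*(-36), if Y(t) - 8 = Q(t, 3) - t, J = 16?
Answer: 164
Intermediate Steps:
Y(t) = 8 (Y(t) = 8 + (t - t) = 8 + 0 = 8)
c(h, E) = 16*h
c(Y(3), -9) - 1*(-36) = 16*8 - 1*(-36) = 128 + 36 = 164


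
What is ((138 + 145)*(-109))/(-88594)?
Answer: 30847/88594 ≈ 0.34818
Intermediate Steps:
((138 + 145)*(-109))/(-88594) = (283*(-109))*(-1/88594) = -30847*(-1/88594) = 30847/88594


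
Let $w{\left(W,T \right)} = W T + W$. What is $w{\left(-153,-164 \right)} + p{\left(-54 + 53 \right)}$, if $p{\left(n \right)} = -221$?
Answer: $24718$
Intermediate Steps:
$w{\left(W,T \right)} = W + T W$ ($w{\left(W,T \right)} = T W + W = W + T W$)
$w{\left(-153,-164 \right)} + p{\left(-54 + 53 \right)} = - 153 \left(1 - 164\right) - 221 = \left(-153\right) \left(-163\right) - 221 = 24939 - 221 = 24718$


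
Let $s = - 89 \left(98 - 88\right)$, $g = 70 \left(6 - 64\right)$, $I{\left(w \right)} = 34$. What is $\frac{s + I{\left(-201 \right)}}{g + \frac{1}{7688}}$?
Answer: $\frac{6580928}{31213279} \approx 0.21084$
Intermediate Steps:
$g = -4060$ ($g = 70 \left(-58\right) = -4060$)
$s = -890$ ($s = \left(-89\right) 10 = -890$)
$\frac{s + I{\left(-201 \right)}}{g + \frac{1}{7688}} = \frac{-890 + 34}{-4060 + \frac{1}{7688}} = - \frac{856}{-4060 + \frac{1}{7688}} = - \frac{856}{- \frac{31213279}{7688}} = \left(-856\right) \left(- \frac{7688}{31213279}\right) = \frac{6580928}{31213279}$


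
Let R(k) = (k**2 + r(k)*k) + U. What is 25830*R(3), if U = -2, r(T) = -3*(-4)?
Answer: 1110690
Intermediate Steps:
r(T) = 12
R(k) = -2 + k**2 + 12*k (R(k) = (k**2 + 12*k) - 2 = -2 + k**2 + 12*k)
25830*R(3) = 25830*(-2 + 3**2 + 12*3) = 25830*(-2 + 9 + 36) = 25830*43 = 1110690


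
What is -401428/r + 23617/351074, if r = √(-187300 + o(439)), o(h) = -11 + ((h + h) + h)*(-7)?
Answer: 23617/351074 + 200714*I*√196530/98265 ≈ 0.067271 + 905.51*I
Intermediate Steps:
o(h) = -11 - 21*h (o(h) = -11 + (2*h + h)*(-7) = -11 + (3*h)*(-7) = -11 - 21*h)
r = I*√196530 (r = √(-187300 + (-11 - 21*439)) = √(-187300 + (-11 - 9219)) = √(-187300 - 9230) = √(-196530) = I*√196530 ≈ 443.32*I)
-401428/r + 23617/351074 = -401428*(-I*√196530/196530) + 23617/351074 = -(-200714)*I*√196530/98265 + 23617*(1/351074) = 200714*I*√196530/98265 + 23617/351074 = 23617/351074 + 200714*I*√196530/98265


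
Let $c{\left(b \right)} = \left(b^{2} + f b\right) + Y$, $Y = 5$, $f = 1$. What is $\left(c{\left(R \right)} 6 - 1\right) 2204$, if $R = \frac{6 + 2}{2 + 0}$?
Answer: $328396$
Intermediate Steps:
$R = 4$ ($R = \frac{8}{2} = 8 \cdot \frac{1}{2} = 4$)
$c{\left(b \right)} = 5 + b + b^{2}$ ($c{\left(b \right)} = \left(b^{2} + 1 b\right) + 5 = \left(b^{2} + b\right) + 5 = \left(b + b^{2}\right) + 5 = 5 + b + b^{2}$)
$\left(c{\left(R \right)} 6 - 1\right) 2204 = \left(\left(5 + 4 + 4^{2}\right) 6 - 1\right) 2204 = \left(\left(5 + 4 + 16\right) 6 - 1\right) 2204 = \left(25 \cdot 6 - 1\right) 2204 = \left(150 - 1\right) 2204 = 149 \cdot 2204 = 328396$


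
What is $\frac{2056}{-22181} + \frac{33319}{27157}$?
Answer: $\frac{52554919}{46336109} \approx 1.1342$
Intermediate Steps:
$\frac{2056}{-22181} + \frac{33319}{27157} = 2056 \left(- \frac{1}{22181}\right) + 33319 \cdot \frac{1}{27157} = - \frac{2056}{22181} + \frac{2563}{2089} = \frac{52554919}{46336109}$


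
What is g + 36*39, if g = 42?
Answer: 1446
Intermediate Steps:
g + 36*39 = 42 + 36*39 = 42 + 1404 = 1446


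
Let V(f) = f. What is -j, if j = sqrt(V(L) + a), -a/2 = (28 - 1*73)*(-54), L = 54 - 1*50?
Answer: -2*I*sqrt(1214) ≈ -69.685*I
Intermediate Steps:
L = 4 (L = 54 - 50 = 4)
a = -4860 (a = -2*(28 - 1*73)*(-54) = -2*(28 - 73)*(-54) = -(-90)*(-54) = -2*2430 = -4860)
j = 2*I*sqrt(1214) (j = sqrt(4 - 4860) = sqrt(-4856) = 2*I*sqrt(1214) ≈ 69.685*I)
-j = -2*I*sqrt(1214)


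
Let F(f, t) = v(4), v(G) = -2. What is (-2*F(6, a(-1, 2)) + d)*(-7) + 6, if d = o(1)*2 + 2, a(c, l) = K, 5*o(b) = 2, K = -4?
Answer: -208/5 ≈ -41.600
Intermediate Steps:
o(b) = 2/5 (o(b) = (1/5)*2 = 2/5)
a(c, l) = -4
d = 14/5 (d = (2/5)*2 + 2 = 4/5 + 2 = 14/5 ≈ 2.8000)
F(f, t) = -2
(-2*F(6, a(-1, 2)) + d)*(-7) + 6 = (-2*(-2) + 14/5)*(-7) + 6 = (4 + 14/5)*(-7) + 6 = (34/5)*(-7) + 6 = -238/5 + 6 = -208/5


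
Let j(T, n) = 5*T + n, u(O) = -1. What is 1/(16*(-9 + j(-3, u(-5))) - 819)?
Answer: -1/1219 ≈ -0.00082034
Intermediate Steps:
j(T, n) = n + 5*T
1/(16*(-9 + j(-3, u(-5))) - 819) = 1/(16*(-9 + (-1 + 5*(-3))) - 819) = 1/(16*(-9 + (-1 - 15)) - 819) = 1/(16*(-9 - 16) - 819) = 1/(16*(-25) - 819) = 1/(-400 - 819) = 1/(-1219) = -1/1219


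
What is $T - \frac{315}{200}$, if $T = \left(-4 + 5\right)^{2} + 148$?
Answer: $\frac{5897}{40} \approx 147.43$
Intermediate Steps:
$T = 149$ ($T = 1^{2} + 148 = 1 + 148 = 149$)
$T - \frac{315}{200} = 149 - \frac{315}{200} = 149 - \frac{63}{40} = \frac{5897}{40}$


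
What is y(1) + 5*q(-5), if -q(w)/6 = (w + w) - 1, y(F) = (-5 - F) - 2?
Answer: 322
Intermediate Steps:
y(F) = -7 - F
q(w) = 6 - 12*w (q(w) = -6*((w + w) - 1) = -6*(2*w - 1) = -6*(-1 + 2*w) = 6 - 12*w)
y(1) + 5*q(-5) = (-7 - 1*1) + 5*(6 - 12*(-5)) = (-7 - 1) + 5*(6 + 60) = -8 + 5*66 = -8 + 330 = 322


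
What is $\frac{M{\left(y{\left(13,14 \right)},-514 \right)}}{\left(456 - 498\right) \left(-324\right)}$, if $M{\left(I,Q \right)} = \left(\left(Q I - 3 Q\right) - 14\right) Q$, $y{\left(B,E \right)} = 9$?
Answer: $\frac{398093}{3402} \approx 117.02$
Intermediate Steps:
$M{\left(I,Q \right)} = Q \left(-14 - 3 Q + I Q\right)$ ($M{\left(I,Q \right)} = \left(\left(I Q - 3 Q\right) - 14\right) Q = \left(\left(- 3 Q + I Q\right) - 14\right) Q = \left(-14 - 3 Q + I Q\right) Q = Q \left(-14 - 3 Q + I Q\right)$)
$\frac{M{\left(y{\left(13,14 \right)},-514 \right)}}{\left(456 - 498\right) \left(-324\right)} = \frac{\left(-514\right) \left(-14 - -1542 + 9 \left(-514\right)\right)}{\left(456 - 498\right) \left(-324\right)} = \frac{\left(-514\right) \left(-14 + 1542 - 4626\right)}{\left(-42\right) \left(-324\right)} = \frac{\left(-514\right) \left(-3098\right)}{13608} = 1592372 \cdot \frac{1}{13608} = \frac{398093}{3402}$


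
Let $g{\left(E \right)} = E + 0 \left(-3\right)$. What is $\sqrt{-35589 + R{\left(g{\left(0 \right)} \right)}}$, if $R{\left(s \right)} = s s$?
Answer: $i \sqrt{35589} \approx 188.65 i$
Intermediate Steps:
$g{\left(E \right)} = E$ ($g{\left(E \right)} = E + 0 = E$)
$R{\left(s \right)} = s^{2}$
$\sqrt{-35589 + R{\left(g{\left(0 \right)} \right)}} = \sqrt{-35589 + 0^{2}} = \sqrt{-35589 + 0} = \sqrt{-35589} = i \sqrt{35589}$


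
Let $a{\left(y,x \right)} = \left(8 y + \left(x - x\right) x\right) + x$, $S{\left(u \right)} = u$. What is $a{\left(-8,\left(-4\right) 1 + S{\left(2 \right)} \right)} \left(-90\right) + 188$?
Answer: $6128$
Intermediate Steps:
$a{\left(y,x \right)} = x + 8 y$ ($a{\left(y,x \right)} = \left(8 y + 0 x\right) + x = \left(8 y + 0\right) + x = 8 y + x = x + 8 y$)
$a{\left(-8,\left(-4\right) 1 + S{\left(2 \right)} \right)} \left(-90\right) + 188 = \left(\left(\left(-4\right) 1 + 2\right) + 8 \left(-8\right)\right) \left(-90\right) + 188 = \left(\left(-4 + 2\right) - 64\right) \left(-90\right) + 188 = \left(-2 - 64\right) \left(-90\right) + 188 = \left(-66\right) \left(-90\right) + 188 = 5940 + 188 = 6128$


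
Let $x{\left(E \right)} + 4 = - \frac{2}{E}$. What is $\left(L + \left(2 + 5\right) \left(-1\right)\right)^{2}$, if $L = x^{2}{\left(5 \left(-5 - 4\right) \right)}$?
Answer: $\frac{306565081}{4100625} \approx 74.761$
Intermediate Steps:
$x{\left(E \right)} = -4 - \frac{2}{E}$
$L = \frac{31684}{2025}$ ($L = \left(-4 - \frac{2}{5 \left(-5 - 4\right)}\right)^{2} = \left(-4 - \frac{2}{5 \left(-9\right)}\right)^{2} = \left(-4 - \frac{2}{-45}\right)^{2} = \left(-4 - - \frac{2}{45}\right)^{2} = \left(-4 + \frac{2}{45}\right)^{2} = \left(- \frac{178}{45}\right)^{2} = \frac{31684}{2025} \approx 15.646$)
$\left(L + \left(2 + 5\right) \left(-1\right)\right)^{2} = \left(\frac{31684}{2025} + \left(2 + 5\right) \left(-1\right)\right)^{2} = \left(\frac{31684}{2025} + 7 \left(-1\right)\right)^{2} = \left(\frac{31684}{2025} - 7\right)^{2} = \left(\frac{17509}{2025}\right)^{2} = \frac{306565081}{4100625}$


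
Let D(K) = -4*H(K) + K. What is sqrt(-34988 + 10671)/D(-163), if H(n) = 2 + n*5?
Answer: I*sqrt(24317)/3089 ≈ 0.050482*I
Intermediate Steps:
H(n) = 2 + 5*n
D(K) = -8 - 19*K (D(K) = -4*(2 + 5*K) + K = (-8 - 20*K) + K = -8 - 19*K)
sqrt(-34988 + 10671)/D(-163) = sqrt(-34988 + 10671)/(-8 - 19*(-163)) = sqrt(-24317)/(-8 + 3097) = (I*sqrt(24317))/3089 = (I*sqrt(24317))*(1/3089) = I*sqrt(24317)/3089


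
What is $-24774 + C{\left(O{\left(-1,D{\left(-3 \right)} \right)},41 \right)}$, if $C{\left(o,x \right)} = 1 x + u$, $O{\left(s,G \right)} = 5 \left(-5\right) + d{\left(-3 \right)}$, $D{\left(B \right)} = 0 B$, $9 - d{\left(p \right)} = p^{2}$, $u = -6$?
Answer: $-24739$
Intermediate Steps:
$d{\left(p \right)} = 9 - p^{2}$
$D{\left(B \right)} = 0$
$O{\left(s,G \right)} = -25$ ($O{\left(s,G \right)} = 5 \left(-5\right) + \left(9 - \left(-3\right)^{2}\right) = -25 + \left(9 - 9\right) = -25 + 0 = -25$)
$C{\left(o,x \right)} = -6 + x$ ($C{\left(o,x \right)} = 1 x - 6 = x - 6 = -6 + x$)
$-24774 + C{\left(O{\left(-1,D{\left(-3 \right)} \right)},41 \right)} = -24774 + \left(-6 + 41\right) = -24774 + 35 = -24739$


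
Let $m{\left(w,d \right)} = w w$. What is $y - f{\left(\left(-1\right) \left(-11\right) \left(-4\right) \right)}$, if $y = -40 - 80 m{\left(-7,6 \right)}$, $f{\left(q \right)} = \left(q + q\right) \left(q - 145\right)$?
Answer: $-20592$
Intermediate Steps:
$f{\left(q \right)} = 2 q \left(-145 + q\right)$
$m{\left(w,d \right)} = w^{2}$
$y = -3960$ ($y = -40 - 80 \left(-7\right)^{2} = -40 - 3920 = -3960$)
$y - f{\left(\left(-1\right) \left(-11\right) \left(-4\right) \right)} = -3960 - 2 \left(-1\right) \left(-11\right) \left(-4\right) \left(-145 + \left(-1\right) \left(-11\right) \left(-4\right)\right) = -3960 - 2 \cdot 11 \left(-4\right) \left(-145 + 11 \left(-4\right)\right) = -3960 - 2 \left(-44\right) \left(-145 - 44\right) = -3960 - 2 \left(-44\right) \left(-189\right) = -3960 - 16632 = -20592$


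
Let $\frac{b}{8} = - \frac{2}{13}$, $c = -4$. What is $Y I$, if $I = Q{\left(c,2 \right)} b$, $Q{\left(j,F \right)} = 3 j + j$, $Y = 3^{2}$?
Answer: $\frac{2304}{13} \approx 177.23$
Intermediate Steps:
$Y = 9$
$b = - \frac{16}{13}$ ($b = 8 \left(- \frac{2}{13}\right) = - \frac{16}{13} \approx -1.2308$)
$Q{\left(j,F \right)} = 4 j$
$I = \frac{256}{13}$ ($I = 4 \left(-4\right) \left(- \frac{16}{13}\right) = \left(-16\right) \left(- \frac{16}{13}\right) = \frac{256}{13} \approx 19.692$)
$Y I = 9 \cdot \frac{256}{13} = \frac{2304}{13}$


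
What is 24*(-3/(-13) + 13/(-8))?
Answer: -435/13 ≈ -33.462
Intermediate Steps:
24*(-3/(-13) + 13/(-8)) = 24*(-3*(-1/13) + 13*(-⅛)) = 24*(3/13 - 13/8) = 24*(-145/104) = -435/13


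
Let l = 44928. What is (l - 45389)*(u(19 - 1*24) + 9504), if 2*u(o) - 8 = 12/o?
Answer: -21913174/5 ≈ -4.3826e+6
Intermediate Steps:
u(o) = 4 + 6/o (u(o) = 4 + (12/o)/2 = 4 + 6/o)
(l - 45389)*(u(19 - 1*24) + 9504) = (44928 - 45389)*((4 + 6/(19 - 1*24)) + 9504) = -461*((4 + 6/(19 - 24)) + 9504) = -461*((4 + 6/(-5)) + 9504) = -461*((4 + 6*(-⅕)) + 9504) = -461*((4 - 6/5) + 9504) = -461*(14/5 + 9504) = -461*47534/5 = -21913174/5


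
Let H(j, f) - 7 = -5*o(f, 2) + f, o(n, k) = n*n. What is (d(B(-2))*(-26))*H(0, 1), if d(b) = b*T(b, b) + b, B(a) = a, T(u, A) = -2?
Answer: -156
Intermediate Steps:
o(n, k) = n²
H(j, f) = 7 + f - 5*f² (H(j, f) = 7 + (-5*f² + f) = 7 + (f - 5*f²) = 7 + f - 5*f²)
d(b) = -b (d(b) = b*(-2) + b = -2*b + b = -b)
(d(B(-2))*(-26))*H(0, 1) = (-1*(-2)*(-26))*(7 + 1 - 5*1²) = (2*(-26))*(7 + 1 - 5*1) = -52*(7 + 1 - 5) = -52*3 = -156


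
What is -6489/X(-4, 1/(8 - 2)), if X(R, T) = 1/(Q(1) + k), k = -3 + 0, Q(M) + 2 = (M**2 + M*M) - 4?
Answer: 45423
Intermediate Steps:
Q(M) = -6 + 2*M**2 (Q(M) = -2 + ((M**2 + M*M) - 4) = -2 + ((M**2 + M**2) - 4) = -2 + (2*M**2 - 4) = -2 + (-4 + 2*M**2) = -6 + 2*M**2)
k = -3
X(R, T) = -1/7 (X(R, T) = 1/((-6 + 2*1**2) - 3) = 1/((-6 + 2*1) - 3) = 1/((-6 + 2) - 3) = 1/(-4 - 3) = 1/(-7) = -1/7)
-6489/X(-4, 1/(8 - 2)) = -6489/(-1/7) = -6489*(-7) = -309*(-147) = 45423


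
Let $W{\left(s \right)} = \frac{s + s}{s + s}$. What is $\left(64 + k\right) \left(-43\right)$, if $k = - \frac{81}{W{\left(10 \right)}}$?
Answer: $731$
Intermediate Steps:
$W{\left(s \right)} = 1$ ($W{\left(s \right)} = \frac{2 s}{2 s} = 2 s \frac{1}{2 s} = 1$)
$k = -81$ ($k = - \frac{81}{1} = \left(-81\right) 1 = -81$)
$\left(64 + k\right) \left(-43\right) = \left(64 - 81\right) \left(-43\right) = \left(-17\right) \left(-43\right) = 731$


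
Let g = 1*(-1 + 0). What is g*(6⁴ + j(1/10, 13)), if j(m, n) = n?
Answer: -1309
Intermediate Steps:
g = -1 (g = 1*(-1) = -1)
g*(6⁴ + j(1/10, 13)) = -(6⁴ + 13) = -(1296 + 13) = -1*1309 = -1309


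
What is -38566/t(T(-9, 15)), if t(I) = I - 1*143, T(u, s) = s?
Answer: 19283/64 ≈ 301.30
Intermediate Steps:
t(I) = -143 + I (t(I) = I - 143 = -143 + I)
-38566/t(T(-9, 15)) = -38566/(-143 + 15) = -38566/(-128) = -38566*(-1/128) = 19283/64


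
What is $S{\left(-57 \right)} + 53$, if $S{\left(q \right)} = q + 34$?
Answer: $30$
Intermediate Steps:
$S{\left(q \right)} = 34 + q$
$S{\left(-57 \right)} + 53 = \left(34 - 57\right) + 53 = -23 + 53 = 30$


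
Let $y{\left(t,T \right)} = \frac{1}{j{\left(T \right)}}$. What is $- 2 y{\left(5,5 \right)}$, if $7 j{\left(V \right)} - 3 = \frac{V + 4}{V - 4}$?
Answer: $- \frac{7}{6} \approx -1.1667$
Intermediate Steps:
$j{\left(V \right)} = \frac{3}{7} + \frac{4 + V}{7 \left(-4 + V\right)}$ ($j{\left(V \right)} = \frac{3}{7} + \frac{\left(V + 4\right) \frac{1}{V - 4}}{7} = \frac{3}{7} + \frac{\left(4 + V\right) \frac{1}{-4 + V}}{7} = \frac{3}{7} + \frac{\frac{1}{-4 + V} \left(4 + V\right)}{7} = \frac{3}{7} + \frac{4 + V}{7 \left(-4 + V\right)}$)
$y{\left(t,T \right)} = \frac{7 \left(-4 + T\right)}{4 \left(-2 + T\right)}$ ($y{\left(t,T \right)} = \frac{1}{\frac{4}{7} \frac{1}{-4 + T} \left(-2 + T\right)} = \frac{7 \left(-4 + T\right)}{4 \left(-2 + T\right)}$)
$- 2 y{\left(5,5 \right)} = - 2 \frac{7 \left(-4 + 5\right)}{4 \left(-2 + 5\right)} = - 2 \cdot \frac{7}{4} \cdot \frac{1}{3} \cdot 1 = \left(-2\right) \frac{7}{12} = - \frac{7}{6}$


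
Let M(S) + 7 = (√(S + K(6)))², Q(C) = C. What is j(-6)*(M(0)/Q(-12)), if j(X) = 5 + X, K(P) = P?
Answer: -1/12 ≈ -0.083333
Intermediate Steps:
M(S) = -1 + S (M(S) = -7 + (√(S + 6))² = -7 + (√(6 + S))² = -7 + (6 + S) = -1 + S)
j(-6)*(M(0)/Q(-12)) = (5 - 6)*((-1 + 0)/(-12)) = -(-1)*(-1)/12 = -1*1/12 = -1/12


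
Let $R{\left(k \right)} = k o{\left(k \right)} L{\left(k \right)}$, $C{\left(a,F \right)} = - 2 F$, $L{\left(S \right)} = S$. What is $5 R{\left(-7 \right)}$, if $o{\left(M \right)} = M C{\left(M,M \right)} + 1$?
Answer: $-23765$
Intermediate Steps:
$o{\left(M \right)} = 1 - 2 M^{2}$ ($o{\left(M \right)} = M \left(- 2 M\right) + 1 = - 2 M^{2} + 1 = 1 - 2 M^{2}$)
$R{\left(k \right)} = k^{2} \left(1 - 2 k^{2}\right)$ ($R{\left(k \right)} = k \left(1 - 2 k^{2}\right) k = k^{2} \left(1 - 2 k^{2}\right)$)
$5 R{\left(-7 \right)} = 5 \left(\left(-7\right)^{2} - 2 \left(-7\right)^{4}\right) = 5 \left(49 - 4802\right) = 5 \left(-4753\right) = -23765$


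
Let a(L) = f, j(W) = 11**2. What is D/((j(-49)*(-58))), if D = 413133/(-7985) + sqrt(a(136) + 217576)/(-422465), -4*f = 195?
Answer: 413133/56038730 + sqrt(870109)/5929718740 ≈ 0.0073724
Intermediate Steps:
j(W) = 121
f = -195/4 (f = -1/4*195 = -195/4 ≈ -48.750)
a(L) = -195/4
D = -413133/7985 - sqrt(870109)/844930 (D = 413133/(-7985) + sqrt(-195/4 + 217576)/(-422465) = 413133*(-1/7985) + sqrt(870109/4)*(-1/422465) = -413133/7985 + (sqrt(870109)/2)*(-1/422465) = -413133/7985 - sqrt(870109)/844930 ≈ -51.740)
D/((j(-49)*(-58))) = (-413133/7985 - sqrt(870109)/844930)/((121*(-58))) = (-413133/7985 - sqrt(870109)/844930)/(-7018) = (-413133/7985 - sqrt(870109)/844930)*(-1/7018) = 413133/56038730 + sqrt(870109)/5929718740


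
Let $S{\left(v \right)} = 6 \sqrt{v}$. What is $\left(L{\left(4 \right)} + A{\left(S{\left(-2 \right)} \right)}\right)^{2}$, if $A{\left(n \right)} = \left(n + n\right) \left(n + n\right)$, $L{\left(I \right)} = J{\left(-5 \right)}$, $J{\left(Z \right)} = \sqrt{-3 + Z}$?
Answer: $82936 - 1152 i \sqrt{2} \approx 82936.0 - 1629.2 i$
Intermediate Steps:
$L{\left(I \right)} = 2 i \sqrt{2}$ ($L{\left(I \right)} = \sqrt{-3 - 5} = \sqrt{-8} = 2 i \sqrt{2}$)
$A{\left(n \right)} = 4 n^{2}$ ($A{\left(n \right)} = 2 n 2 n = 4 n^{2}$)
$\left(L{\left(4 \right)} + A{\left(S{\left(-2 \right)} \right)}\right)^{2} = \left(2 i \sqrt{2} + 4 \left(6 \sqrt{-2}\right)^{2}\right)^{2} = \left(2 i \sqrt{2} + 4 \left(6 i \sqrt{2}\right)^{2}\right)^{2} = \left(2 i \sqrt{2} + 4 \left(-72\right)\right)^{2} = \left(2 i \sqrt{2} - 288\right)^{2} = \left(-288 + 2 i \sqrt{2}\right)^{2}$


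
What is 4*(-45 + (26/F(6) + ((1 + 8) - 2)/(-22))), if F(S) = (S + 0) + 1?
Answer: -12814/77 ≈ -166.42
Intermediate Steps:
F(S) = 1 + S (F(S) = S + 1 = 1 + S)
4*(-45 + (26/F(6) + ((1 + 8) - 2)/(-22))) = 4*(-45 + (26/(1 + 6) + ((1 + 8) - 2)/(-22))) = 4*(-45 + (26/7 + (9 - 2)*(-1/22))) = 4*(-45 + (26*(1/7) + 7*(-1/22))) = 4*(-45 + (26/7 - 7/22)) = 4*(-45 + 523/154) = 4*(-6407/154) = -12814/77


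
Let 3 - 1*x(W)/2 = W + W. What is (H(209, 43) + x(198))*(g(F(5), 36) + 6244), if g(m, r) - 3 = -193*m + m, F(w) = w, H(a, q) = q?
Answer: -3928241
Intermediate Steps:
g(m, r) = 3 - 192*m (g(m, r) = 3 + (-193*m + m) = 3 - 192*m)
x(W) = 6 - 4*W (x(W) = 6 - 2*(W + W) = 6 - 4*W)
(H(209, 43) + x(198))*(g(F(5), 36) + 6244) = (43 + (6 - 4*198))*((3 - 192*5) + 6244) = (43 + (6 - 792))*((3 - 960) + 6244) = (43 - 786)*(-957 + 6244) = -743*5287 = -3928241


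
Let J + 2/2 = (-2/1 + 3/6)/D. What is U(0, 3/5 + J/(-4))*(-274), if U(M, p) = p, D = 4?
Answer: -20687/80 ≈ -258.59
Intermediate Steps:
J = -11/8 (J = -1 + (-2/1 + 3/6)/4 = -1 + (-2*1 + 3*(1/6))*(1/4) = -1 + (-2 + 1/2)*(1/4) = -1 - 3/2*1/4 = -1 - 3/8 = -11/8 ≈ -1.3750)
U(0, 3/5 + J/(-4))*(-274) = (3/5 - 11/8/(-4))*(-274) = (3*(1/5) - 11/8*(-1/4))*(-274) = (3/5 + 11/32)*(-274) = (151/160)*(-274) = -20687/80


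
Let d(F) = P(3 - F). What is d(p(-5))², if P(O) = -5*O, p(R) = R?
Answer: 1600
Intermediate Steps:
d(F) = -15 + 5*F (d(F) = -5*(3 - F) = -15 + 5*F)
d(p(-5))² = (-15 + 5*(-5))² = (-15 - 25)² = (-40)² = 1600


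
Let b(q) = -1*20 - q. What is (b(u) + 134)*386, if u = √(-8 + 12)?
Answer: 43232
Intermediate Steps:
u = 2 (u = √4 = 2)
b(q) = -20 - q
(b(u) + 134)*386 = ((-20 - 1*2) + 134)*386 = ((-20 - 2) + 134)*386 = (-22 + 134)*386 = 112*386 = 43232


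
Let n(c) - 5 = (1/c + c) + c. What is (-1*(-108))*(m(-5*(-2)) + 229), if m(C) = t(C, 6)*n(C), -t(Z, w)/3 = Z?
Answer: -56592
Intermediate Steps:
t(Z, w) = -3*Z
n(c) = 5 + 1/c + 2*c (n(c) = 5 + ((1/c + c) + c) = 5 + ((c + 1/c) + c) = 5 + (1/c + 2*c) = 5 + 1/c + 2*c)
m(C) = -3*C*(5 + 1/C + 2*C) (m(C) = (-3*C)*(5 + 1/C + 2*C) = -3*C*(5 + 1/C + 2*C))
(-1*(-108))*(m(-5*(-2)) + 229) = (-1*(-108))*((-3 - 3*(-5*(-2))*(5 + 2*(-5*(-2)))) + 229) = 108*((-3 - 3*10*(5 + 2*10)) + 229) = 108*((-3 - 3*10*(5 + 20)) + 229) = 108*((-3 - 3*10*25) + 229) = 108*((-3 - 750) + 229) = 108*(-753 + 229) = 108*(-524) = -56592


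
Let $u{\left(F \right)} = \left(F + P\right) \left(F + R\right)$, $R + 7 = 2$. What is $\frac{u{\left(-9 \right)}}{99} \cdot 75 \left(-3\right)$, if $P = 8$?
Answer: $- \frac{350}{11} \approx -31.818$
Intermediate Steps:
$R = -5$ ($R = -7 + 2 = -5$)
$u{\left(F \right)} = \left(-5 + F\right) \left(8 + F\right)$ ($u{\left(F \right)} = \left(F + 8\right) \left(F - 5\right) = \left(8 + F\right) \left(-5 + F\right) = \left(-5 + F\right) \left(8 + F\right)$)
$\frac{u{\left(-9 \right)}}{99} \cdot 75 \left(-3\right) = \frac{-40 + \left(-9\right)^{2} + 3 \left(-9\right)}{99} \cdot 75 \left(-3\right) = \left(-40 + 81 - 27\right) \frac{1}{99} \cdot 75 \left(-3\right) = 14 \cdot \frac{1}{99} \cdot 75 \left(-3\right) = \frac{14}{99} \cdot 75 \left(-3\right) = \frac{350}{33} \left(-3\right) = - \frac{350}{11}$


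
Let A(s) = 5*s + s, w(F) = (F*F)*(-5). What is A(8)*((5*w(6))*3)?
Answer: -129600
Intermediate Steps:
w(F) = -5*F**2 (w(F) = F**2*(-5) = -5*F**2)
A(s) = 6*s
A(8)*((5*w(6))*3) = (6*8)*((5*(-5*6**2))*3) = 48*((5*(-5*36))*3) = 48*((5*(-180))*3) = 48*(-900*3) = 48*(-2700) = -129600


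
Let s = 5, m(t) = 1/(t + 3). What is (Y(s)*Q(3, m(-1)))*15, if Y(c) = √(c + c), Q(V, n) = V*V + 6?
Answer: 225*√10 ≈ 711.51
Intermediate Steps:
m(t) = 1/(3 + t)
Q(V, n) = 6 + V² (Q(V, n) = V² + 6 = 6 + V²)
Y(c) = √2*√c (Y(c) = √(2*c) = √2*√c)
(Y(s)*Q(3, m(-1)))*15 = ((√2*√5)*(6 + 3²))*15 = (√10*(6 + 9))*15 = (√10*15)*15 = (15*√10)*15 = 225*√10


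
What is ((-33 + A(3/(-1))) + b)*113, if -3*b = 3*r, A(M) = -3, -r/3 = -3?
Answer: -5085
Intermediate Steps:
r = 9 (r = -3*(-3) = 9)
b = -9 ≈ -9.0000
((-33 + A(3/(-1))) + b)*113 = ((-33 - 3) - 9)*113 = (-36 - 9)*113 = -45*113 = -5085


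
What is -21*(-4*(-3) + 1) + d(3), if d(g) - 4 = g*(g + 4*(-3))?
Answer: -296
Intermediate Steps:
d(g) = 4 + g*(-12 + g) (d(g) = 4 + g*(g + 4*(-3)) = 4 + g*(g - 12) = 4 + g*(-12 + g))
-21*(-4*(-3) + 1) + d(3) = -21*(-4*(-3) + 1) + (4 + 3**2 - 12*3) = -21*(12 + 1) + (4 + 9 - 36) = -21*13 - 23 = -273 - 23 = -296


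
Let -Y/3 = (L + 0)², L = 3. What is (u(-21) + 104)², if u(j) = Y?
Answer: 5929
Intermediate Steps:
Y = -27 (Y = -3*(3 + 0)² = -3*3² = -3*9 = -27)
u(j) = -27
(u(-21) + 104)² = (-27 + 104)² = 77² = 5929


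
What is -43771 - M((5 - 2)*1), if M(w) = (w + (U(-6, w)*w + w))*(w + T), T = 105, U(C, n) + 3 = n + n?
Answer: -45391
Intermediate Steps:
U(C, n) = -3 + 2*n (U(C, n) = -3 + (n + n) = -3 + 2*n)
M(w) = (105 + w)*(2*w + w*(-3 + 2*w)) (M(w) = (w + ((-3 + 2*w)*w + w))*(w + 105) = (w + (w*(-3 + 2*w) + w))*(105 + w) = (w + (w + w*(-3 + 2*w)))*(105 + w) = (2*w + w*(-3 + 2*w))*(105 + w) = (105 + w)*(2*w + w*(-3 + 2*w)))
-43771 - M((5 - 2)*1) = -43771 - (5 - 2)*1*(-105 + 2*((5 - 2)*1)² + 209*((5 - 2)*1)) = -43771 - 3*1*(-105 + 2*(3*1)² + 209*(3*1)) = -43771 - 3*(-105 + 2*3² + 209*3) = -43771 - 3*(-105 + 2*9 + 627) = -43771 - 3*(-105 + 18 + 627) = -43771 - 3*540 = -43771 - 1*1620 = -43771 - 1620 = -45391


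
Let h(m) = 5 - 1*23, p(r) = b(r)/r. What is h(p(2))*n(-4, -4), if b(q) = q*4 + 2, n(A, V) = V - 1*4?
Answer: 144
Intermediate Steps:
n(A, V) = -4 + V (n(A, V) = V - 4 = -4 + V)
b(q) = 2 + 4*q (b(q) = 4*q + 2 = 2 + 4*q)
p(r) = (2 + 4*r)/r
h(m) = -18 (h(m) = 5 - 23 = -18)
h(p(2))*n(-4, -4) = -18*(-4 - 4) = -18*(-8) = 144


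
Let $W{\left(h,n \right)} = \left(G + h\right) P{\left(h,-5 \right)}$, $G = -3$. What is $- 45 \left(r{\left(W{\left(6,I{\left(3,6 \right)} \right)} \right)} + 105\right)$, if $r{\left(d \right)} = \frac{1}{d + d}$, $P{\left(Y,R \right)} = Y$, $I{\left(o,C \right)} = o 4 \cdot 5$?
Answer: $- \frac{18905}{4} \approx -4726.3$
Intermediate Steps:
$I{\left(o,C \right)} = 20 o$ ($I{\left(o,C \right)} = 4 o 5 = 20 o$)
$W{\left(h,n \right)} = h \left(-3 + h\right)$ ($W{\left(h,n \right)} = \left(-3 + h\right) h = h \left(-3 + h\right)$)
$r{\left(d \right)} = \frac{1}{2 d}$
$- 45 \left(r{\left(W{\left(6,I{\left(3,6 \right)} \right)} \right)} + 105\right) = - 45 \left(\frac{1}{2 \cdot 6 \left(-3 + 6\right)} + 105\right) = - 45 \left(\frac{1}{2 \cdot 6 \cdot 3} + 105\right) = - 45 \left(\frac{1}{2 \cdot 18} + 105\right) = - 45 \left(\frac{1}{2} \cdot \frac{1}{18} + 105\right) = - 45 \left(\frac{1}{36} + 105\right) = \left(-45\right) \frac{3781}{36} = - \frac{18905}{4}$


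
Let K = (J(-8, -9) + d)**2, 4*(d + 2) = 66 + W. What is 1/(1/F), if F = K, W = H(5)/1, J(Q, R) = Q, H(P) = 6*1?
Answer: 64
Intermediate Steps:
H(P) = 6
W = 6 (W = 6/1 = 6*1 = 6)
d = 16 (d = -2 + (66 + 6)/4 = -2 + (1/4)*72 = -2 + 18 = 16)
K = 64 (K = (-8 + 16)**2 = 8**2 = 64)
F = 64
1/(1/F) = 1/(1/64) = 64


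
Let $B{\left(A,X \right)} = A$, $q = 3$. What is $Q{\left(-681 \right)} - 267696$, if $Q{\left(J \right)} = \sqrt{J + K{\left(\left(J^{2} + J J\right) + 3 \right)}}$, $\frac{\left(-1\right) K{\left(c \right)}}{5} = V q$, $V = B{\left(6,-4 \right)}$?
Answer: $-267696 + i \sqrt{771} \approx -2.677 \cdot 10^{5} + 27.767 i$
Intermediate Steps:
$V = 6$
$K{\left(c \right)} = -90$ ($K{\left(c \right)} = - 5 \cdot 6 \cdot 3 = \left(-5\right) 18 = -90$)
$Q{\left(J \right)} = \sqrt{-90 + J}$ ($Q{\left(J \right)} = \sqrt{J - 90} = \sqrt{-90 + J}$)
$Q{\left(-681 \right)} - 267696 = \sqrt{-90 - 681} - 267696 = \sqrt{-771} - 267696 = i \sqrt{771} - 267696 = -267696 + i \sqrt{771}$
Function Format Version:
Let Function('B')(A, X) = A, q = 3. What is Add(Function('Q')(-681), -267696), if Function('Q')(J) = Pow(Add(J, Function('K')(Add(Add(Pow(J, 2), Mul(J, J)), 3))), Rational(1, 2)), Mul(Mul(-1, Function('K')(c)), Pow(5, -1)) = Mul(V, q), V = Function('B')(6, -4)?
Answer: Add(-267696, Mul(I, Pow(771, Rational(1, 2)))) ≈ Add(-2.6770e+5, Mul(27.767, I))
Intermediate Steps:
V = 6
Function('K')(c) = -90 (Function('K')(c) = Mul(-5, Mul(6, 3)) = Mul(-5, 18) = -90)
Function('Q')(J) = Pow(Add(-90, J), Rational(1, 2)) (Function('Q')(J) = Pow(Add(J, -90), Rational(1, 2)) = Pow(Add(-90, J), Rational(1, 2)))
Add(Function('Q')(-681), -267696) = Add(Pow(Add(-90, -681), Rational(1, 2)), -267696) = Add(Pow(-771, Rational(1, 2)), -267696) = Add(Mul(I, Pow(771, Rational(1, 2))), -267696) = Add(-267696, Mul(I, Pow(771, Rational(1, 2))))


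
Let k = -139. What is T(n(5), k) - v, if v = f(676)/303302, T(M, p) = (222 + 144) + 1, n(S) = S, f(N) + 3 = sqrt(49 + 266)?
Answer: 111311837/303302 - 3*sqrt(35)/303302 ≈ 367.00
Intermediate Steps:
f(N) = -3 + 3*sqrt(35) (f(N) = -3 + sqrt(49 + 266) = -3 + sqrt(315) = -3 + 3*sqrt(35))
T(M, p) = 367 (T(M, p) = 366 + 1 = 367)
v = -3/303302 + 3*sqrt(35)/303302 (v = (-3 + 3*sqrt(35))/303302 = (-3 + 3*sqrt(35))*(1/303302) = -3/303302 + 3*sqrt(35)/303302 ≈ 4.8626e-5)
T(n(5), k) - v = 367 - (-3/303302 + 3*sqrt(35)/303302) = 367 + (3/303302 - 3*sqrt(35)/303302) = 111311837/303302 - 3*sqrt(35)/303302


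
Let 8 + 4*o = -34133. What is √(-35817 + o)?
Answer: I*√177409/2 ≈ 210.6*I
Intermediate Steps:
o = -34141/4 (o = -2 + (¼)*(-34133) = -2 - 34133/4 = -34141/4 ≈ -8535.3)
√(-35817 + o) = √(-35817 - 34141/4) = √(-177409/4) = I*√177409/2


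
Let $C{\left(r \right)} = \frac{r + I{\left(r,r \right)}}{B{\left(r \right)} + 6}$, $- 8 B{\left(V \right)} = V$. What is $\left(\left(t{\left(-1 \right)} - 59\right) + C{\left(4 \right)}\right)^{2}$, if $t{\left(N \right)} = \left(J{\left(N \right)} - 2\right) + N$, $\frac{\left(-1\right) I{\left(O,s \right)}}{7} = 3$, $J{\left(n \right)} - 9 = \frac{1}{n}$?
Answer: $\frac{394384}{121} \approx 3259.4$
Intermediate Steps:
$J{\left(n \right)} = 9 + \frac{1}{n}$
$I{\left(O,s \right)} = -21$ ($I{\left(O,s \right)} = \left(-7\right) 3 = -21$)
$B{\left(V \right)} = - \frac{V}{8}$
$C{\left(r \right)} = \frac{-21 + r}{6 - \frac{r}{8}}$ ($C{\left(r \right)} = \frac{r - 21}{- \frac{r}{8} + 6} = \frac{-21 + r}{6 - \frac{r}{8}}$)
$t{\left(N \right)} = 7 + N + \frac{1}{N}$ ($t{\left(N \right)} = \left(\left(9 + \frac{1}{N}\right) - 2\right) + N = \left(7 + \frac{1}{N}\right) + N = 7 + N + \frac{1}{N}$)
$\left(\left(t{\left(-1 \right)} - 59\right) + C{\left(4 \right)}\right)^{2} = \left(\left(\left(7 - 1 + \frac{1}{-1}\right) - 59\right) + \frac{8 \left(21 - 4\right)}{-48 + 4}\right)^{2} = \left(\left(\left(7 - 1 - 1\right) - 59\right) + \frac{8 \left(21 - 4\right)}{-44}\right)^{2} = \left(\left(5 - 59\right) + 8 \left(- \frac{1}{44}\right) 17\right)^{2} = \left(-54 - \frac{34}{11}\right)^{2} = \left(- \frac{628}{11}\right)^{2} = \frac{394384}{121}$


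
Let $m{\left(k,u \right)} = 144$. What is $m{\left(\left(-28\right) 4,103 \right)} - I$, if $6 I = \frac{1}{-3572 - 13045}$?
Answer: $\frac{14357089}{99702} \approx 144.0$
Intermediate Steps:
$I = - \frac{1}{99702}$ ($I = \frac{1}{6 \left(-3572 - 13045\right)} = \frac{1}{6 \left(-16617\right)} = \frac{1}{6} \left(- \frac{1}{16617}\right) = - \frac{1}{99702} \approx -1.003 \cdot 10^{-5}$)
$m{\left(\left(-28\right) 4,103 \right)} - I = 144 - - \frac{1}{99702} = 144 + \frac{1}{99702} = \frac{14357089}{99702}$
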